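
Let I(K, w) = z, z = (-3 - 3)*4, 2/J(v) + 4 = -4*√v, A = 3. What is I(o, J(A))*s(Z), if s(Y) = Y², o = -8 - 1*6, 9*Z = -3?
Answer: -8/3 ≈ -2.6667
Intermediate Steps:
Z = -⅓ (Z = (⅑)*(-3) = -⅓ ≈ -0.33333)
o = -14 (o = -8 - 6 = -14)
J(v) = 2/(-4 - 4*√v)
z = -24 (z = -6*4 = -24)
I(K, w) = -24
I(o, J(A))*s(Z) = -24*(-⅓)² = -24*⅑ = -8/3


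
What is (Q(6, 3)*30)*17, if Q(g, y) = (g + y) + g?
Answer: 7650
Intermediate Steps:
Q(g, y) = y + 2*g
(Q(6, 3)*30)*17 = ((3 + 2*6)*30)*17 = ((3 + 12)*30)*17 = (15*30)*17 = 450*17 = 7650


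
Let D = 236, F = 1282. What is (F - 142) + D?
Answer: 1376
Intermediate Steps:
(F - 142) + D = (1282 - 142) + 236 = 1140 + 236 = 1376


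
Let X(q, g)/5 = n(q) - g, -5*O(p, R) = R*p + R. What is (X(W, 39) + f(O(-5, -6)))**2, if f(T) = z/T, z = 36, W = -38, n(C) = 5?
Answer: 126025/4 ≈ 31506.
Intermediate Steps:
O(p, R) = -R/5 - R*p/5 (O(p, R) = -(R*p + R)/5 = -(R + R*p)/5 = -R/5 - R*p/5)
X(q, g) = 25 - 5*g (X(q, g) = 5*(5 - g) = 25 - 5*g)
f(T) = 36/T
(X(W, 39) + f(O(-5, -6)))**2 = ((25 - 5*39) + 36/((-1/5*(-6)*(1 - 5))))**2 = ((25 - 195) + 36/((-1/5*(-6)*(-4))))**2 = (-170 + 36/(-24/5))**2 = (-170 + 36*(-5/24))**2 = (-170 - 15/2)**2 = (-355/2)**2 = 126025/4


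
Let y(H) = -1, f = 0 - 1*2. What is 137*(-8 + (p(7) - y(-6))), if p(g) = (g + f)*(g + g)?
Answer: 8631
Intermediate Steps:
f = -2 (f = 0 - 2 = -2)
p(g) = 2*g*(-2 + g) (p(g) = (g - 2)*(g + g) = (-2 + g)*(2*g) = 2*g*(-2 + g))
137*(-8 + (p(7) - y(-6))) = 137*(-8 + (2*7*(-2 + 7) - 1*(-1))) = 137*(-8 + (2*7*5 + 1)) = 137*(-8 + (70 + 1)) = 137*(-8 + 71) = 137*63 = 8631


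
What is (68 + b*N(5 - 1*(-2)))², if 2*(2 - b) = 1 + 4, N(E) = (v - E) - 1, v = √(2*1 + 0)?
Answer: (144 - √2)²/4 ≈ 5082.7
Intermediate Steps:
v = √2 (v = √(2 + 0) = √2 ≈ 1.4142)
N(E) = -1 + √2 - E (N(E) = (√2 - E) - 1 = -1 + √2 - E)
b = -½ (b = 2 - (1 + 4)/2 = 2 - ½*5 = 2 - 5/2 = -½ ≈ -0.50000)
(68 + b*N(5 - 1*(-2)))² = (68 - (-1 + √2 - (5 - 1*(-2)))/2)² = (68 - (-1 + √2 - (5 + 2))/2)² = (68 - (-1 + √2 - 1*7)/2)² = (68 - (-1 + √2 - 7)/2)² = (68 - (-8 + √2)/2)² = (68 + (4 - √2/2))² = (72 - √2/2)²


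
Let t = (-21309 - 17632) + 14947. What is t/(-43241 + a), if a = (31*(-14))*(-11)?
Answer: 23994/38467 ≈ 0.62376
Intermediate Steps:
a = 4774 (a = -434*(-11) = 4774)
t = -23994 (t = -38941 + 14947 = -23994)
t/(-43241 + a) = -23994/(-43241 + 4774) = -23994/(-38467) = -23994*(-1/38467) = 23994/38467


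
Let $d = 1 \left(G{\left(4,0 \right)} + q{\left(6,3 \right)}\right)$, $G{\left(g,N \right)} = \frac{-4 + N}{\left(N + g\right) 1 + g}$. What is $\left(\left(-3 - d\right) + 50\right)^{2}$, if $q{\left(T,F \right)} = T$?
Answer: $\frac{6889}{4} \approx 1722.3$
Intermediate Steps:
$G{\left(g,N \right)} = \frac{-4 + N}{N + 2 g}$ ($G{\left(g,N \right)} = \frac{-4 + N}{\left(N + g\right) + g} = \frac{-4 + N}{N + 2 g}$)
$d = \frac{11}{2}$ ($d = 1 \left(\frac{-4 + 0}{0 + 2 \cdot 4} + 6\right) = 1 \left(\frac{1}{0 + 8} \left(-4\right) + 6\right) = 1 \left(\frac{1}{8} \left(-4\right) + 6\right) = 1 \left(- \frac{1}{2} + 6\right) = 1 \cdot \frac{11}{2} = \frac{11}{2} \approx 5.5$)
$\left(\left(-3 - d\right) + 50\right)^{2} = \left(\left(-3 - \frac{11}{2}\right) + 50\right)^{2} = \left(- \frac{17}{2} + 50\right)^{2} = \left(\frac{83}{2}\right)^{2} = \frac{6889}{4}$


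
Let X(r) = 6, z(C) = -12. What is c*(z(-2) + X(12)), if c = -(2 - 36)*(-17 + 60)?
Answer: -8772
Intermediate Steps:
c = 1462 (c = -(-34)*43 = -1*(-1462) = 1462)
c*(z(-2) + X(12)) = 1462*(-12 + 6) = 1462*(-6) = -8772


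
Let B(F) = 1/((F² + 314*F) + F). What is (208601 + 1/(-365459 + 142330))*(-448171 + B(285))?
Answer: -445884401428816289434/4769382375 ≈ -9.3489e+10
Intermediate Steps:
B(F) = 1/(F² + 315*F)
(208601 + 1/(-365459 + 142330))*(-448171 + B(285)) = (208601 + 1/(-365459 + 142330))*(-448171 + 1/(285*(315 + 285))) = (208601 + 1/(-223129))*(-448171 + (1/285)/600) = (208601 - 1/223129)*(-448171 + (1/285)*(1/600)) = 46544932528*(-448171 + 1/171000)/223129 = (46544932528/223129)*(-76637240999/171000) = -445884401428816289434/4769382375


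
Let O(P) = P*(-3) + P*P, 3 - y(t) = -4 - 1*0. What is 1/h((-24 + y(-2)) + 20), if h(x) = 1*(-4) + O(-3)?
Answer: 1/14 ≈ 0.071429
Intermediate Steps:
y(t) = 7 (y(t) = 3 - (-4 - 1*0) = 3 - (-4 + 0) = 3 - 1*(-4) = 3 + 4 = 7)
O(P) = P**2 - 3*P (O(P) = -3*P + P**2 = P**2 - 3*P)
h(x) = 14 (h(x) = 1*(-4) - 3*(-3 - 3) = -4 - 3*(-6) = -4 + 18 = 14)
1/h((-24 + y(-2)) + 20) = 1/14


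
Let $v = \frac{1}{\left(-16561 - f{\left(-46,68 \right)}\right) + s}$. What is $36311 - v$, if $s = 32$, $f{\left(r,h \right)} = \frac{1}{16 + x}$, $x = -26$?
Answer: $\frac{6001808889}{165289} \approx 36311.0$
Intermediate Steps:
$f{\left(r,h \right)} = - \frac{1}{10}$ ($f{\left(r,h \right)} = \frac{1}{16 - 26} = \frac{1}{-10} = - \frac{1}{10}$)
$v = - \frac{10}{165289}$ ($v = \frac{1}{\left(-16561 - - \frac{1}{10}\right) + 32} = \frac{1}{\left(-16561 + \frac{1}{10}\right) + 32} = \frac{1}{- \frac{165609}{10} + 32} = \frac{1}{- \frac{165289}{10}} = - \frac{10}{165289} \approx -6.05 \cdot 10^{-5}$)
$36311 - v = 36311 - - \frac{10}{165289} = 36311 + \frac{10}{165289} = \frac{6001808889}{165289}$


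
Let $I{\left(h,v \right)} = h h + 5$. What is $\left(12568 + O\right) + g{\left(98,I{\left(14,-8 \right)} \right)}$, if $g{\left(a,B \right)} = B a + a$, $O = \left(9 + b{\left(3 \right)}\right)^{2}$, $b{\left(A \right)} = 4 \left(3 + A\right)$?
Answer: $33453$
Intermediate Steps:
$b{\left(A \right)} = 12 + 4 A$
$I{\left(h,v \right)} = 5 + h^{2}$ ($I{\left(h,v \right)} = h^{2} + 5 = 5 + h^{2}$)
$O = 1089$ ($O = \left(9 + \left(12 + 4 \cdot 3\right)\right)^{2} = \left(9 + \left(12 + 12\right)\right)^{2} = \left(9 + 24\right)^{2} = 33^{2} = 1089$)
$g{\left(a,B \right)} = a + B a$
$\left(12568 + O\right) + g{\left(98,I{\left(14,-8 \right)} \right)} = \left(12568 + 1089\right) + 98 \left(1 + \left(5 + 14^{2}\right)\right) = 13657 + 98 \left(1 + \left(5 + 196\right)\right) = 13657 + 98 \left(1 + 201\right) = 13657 + 98 \cdot 202 = 13657 + 19796 = 33453$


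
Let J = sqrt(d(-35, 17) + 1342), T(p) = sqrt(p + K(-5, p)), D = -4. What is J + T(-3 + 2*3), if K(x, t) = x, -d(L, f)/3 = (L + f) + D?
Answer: 8*sqrt(22) + I*sqrt(2) ≈ 37.523 + 1.4142*I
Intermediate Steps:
d(L, f) = 12 - 3*L - 3*f (d(L, f) = -3*((L + f) - 4) = -3*(-4 + L + f) = 12 - 3*L - 3*f)
T(p) = sqrt(-5 + p) (T(p) = sqrt(p - 5) = sqrt(-5 + p))
J = 8*sqrt(22) (J = sqrt((12 - 3*(-35) - 3*17) + 1342) = sqrt((12 + 105 - 51) + 1342) = sqrt(66 + 1342) = sqrt(1408) = 8*sqrt(22) ≈ 37.523)
J + T(-3 + 2*3) = 8*sqrt(22) + sqrt(-5 + (-3 + 2*3)) = 8*sqrt(22) + sqrt(-5 + (-3 + 6)) = 8*sqrt(22) + sqrt(-5 + 3) = 8*sqrt(22) + sqrt(-2) = 8*sqrt(22) + I*sqrt(2)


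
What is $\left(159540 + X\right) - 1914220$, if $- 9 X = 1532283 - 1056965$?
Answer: $- \frac{16267438}{9} \approx -1.8075 \cdot 10^{6}$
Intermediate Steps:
$X = - \frac{475318}{9}$ ($X = - \frac{1532283 - 1056965}{9} = \left(- \frac{1}{9}\right) 475318 = - \frac{475318}{9} \approx -52813.0$)
$\left(159540 + X\right) - 1914220 = \left(159540 - \frac{475318}{9}\right) - 1914220 = \frac{960542}{9} - 1914220 = - \frac{16267438}{9}$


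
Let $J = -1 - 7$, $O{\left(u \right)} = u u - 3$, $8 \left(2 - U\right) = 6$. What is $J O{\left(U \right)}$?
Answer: $\frac{23}{2} \approx 11.5$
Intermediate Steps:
$U = \frac{5}{4}$ ($U = 2 - \frac{3}{4} = \frac{5}{4} \approx 1.25$)
$O{\left(u \right)} = -3 + u^{2}$ ($O{\left(u \right)} = u^{2} - 3 = -3 + u^{2}$)
$J = -8$ ($J = -1 - 7 = -8$)
$J O{\left(U \right)} = - 8 \left(-3 + \left(\frac{5}{4}\right)^{2}\right) = - 8 \left(-3 + \frac{25}{16}\right) = \left(-8\right) \left(- \frac{23}{16}\right) = \frac{23}{2}$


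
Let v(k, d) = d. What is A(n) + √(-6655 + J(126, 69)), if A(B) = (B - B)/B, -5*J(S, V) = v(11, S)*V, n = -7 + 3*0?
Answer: I*√209845/5 ≈ 91.618*I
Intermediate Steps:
n = -7 (n = -7 + 0 = -7)
J(S, V) = -S*V/5
A(B) = 0 (A(B) = 0/B = 0)
A(n) + √(-6655 + J(126, 69)) = 0 + √(-6655 - ⅕*126*69) = 0 + √(-6655 - 8694/5) = 0 + √(-41969/5) = 0 + I*√209845/5 = I*√209845/5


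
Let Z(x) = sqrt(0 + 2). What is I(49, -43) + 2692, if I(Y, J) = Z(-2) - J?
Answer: 2735 + sqrt(2) ≈ 2736.4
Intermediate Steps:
Z(x) = sqrt(2)
I(Y, J) = sqrt(2) - J
I(49, -43) + 2692 = (sqrt(2) - 1*(-43)) + 2692 = (sqrt(2) + 43) + 2692 = (43 + sqrt(2)) + 2692 = 2735 + sqrt(2)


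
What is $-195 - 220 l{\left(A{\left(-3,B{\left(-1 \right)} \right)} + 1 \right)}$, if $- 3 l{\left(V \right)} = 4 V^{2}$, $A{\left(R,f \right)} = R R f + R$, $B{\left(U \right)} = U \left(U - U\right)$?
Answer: $\frac{2935}{3} \approx 978.33$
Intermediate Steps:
$B{\left(U \right)} = 0$ ($B{\left(U \right)} = U 0 = 0$)
$A{\left(R,f \right)} = R + f R^{2}$ ($A{\left(R,f \right)} = R^{2} f + R = f R^{2} + R = R + f R^{2}$)
$l{\left(V \right)} = - \frac{4 V^{2}}{3}$
$-195 - 220 l{\left(A{\left(-3,B{\left(-1 \right)} \right)} + 1 \right)} = -195 - 220 \left(- \frac{4 \left(- 3 \left(1 - 0\right) + 1\right)^{2}}{3}\right) = -195 - 220 \left(- \frac{4 \left(- 3 \left(1 + 0\right) + 1\right)^{2}}{3}\right) = -195 - 220 \left(- \frac{4 \left(\left(-3\right) 1 + 1\right)^{2}}{3}\right) = -195 - 220 \left(- \frac{4 \left(-3 + 1\right)^{2}}{3}\right) = -195 - 220 \left(- \frac{4 \left(-2\right)^{2}}{3}\right) = -195 - 220 \left(\left(- \frac{4}{3}\right) 4\right) = -195 - - \frac{3520}{3} = -195 + \frac{3520}{3} = \frac{2935}{3}$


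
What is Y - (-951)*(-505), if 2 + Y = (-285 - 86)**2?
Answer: -342616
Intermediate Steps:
Y = 137639 (Y = -2 + (-285 - 86)**2 = -2 + (-371)**2 = -2 + 137641 = 137639)
Y - (-951)*(-505) = 137639 - (-951)*(-505) = 137639 - 1*480255 = 137639 - 480255 = -342616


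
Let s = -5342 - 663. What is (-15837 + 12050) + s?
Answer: -9792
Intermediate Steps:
s = -6005
(-15837 + 12050) + s = (-15837 + 12050) - 6005 = -3787 - 6005 = -9792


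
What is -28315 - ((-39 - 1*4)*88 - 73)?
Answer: -24458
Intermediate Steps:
-28315 - ((-39 - 1*4)*88 - 73) = -28315 - ((-39 - 4)*88 - 73) = -28315 - (-43*88 - 73) = -28315 - (-3784 - 73) = -28315 - 1*(-3857) = -28315 + 3857 = -24458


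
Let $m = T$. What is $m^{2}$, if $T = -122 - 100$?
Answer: $49284$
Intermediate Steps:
$T = -222$
$m = -222$
$m^{2} = \left(-222\right)^{2} = 49284$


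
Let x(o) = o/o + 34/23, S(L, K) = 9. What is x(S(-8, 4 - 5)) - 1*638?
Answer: -14617/23 ≈ -635.52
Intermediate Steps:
x(o) = 57/23 (x(o) = 1 + 34*(1/23) = 1 + 34/23 = 57/23)
x(S(-8, 4 - 5)) - 1*638 = 57/23 - 1*638 = 57/23 - 638 = -14617/23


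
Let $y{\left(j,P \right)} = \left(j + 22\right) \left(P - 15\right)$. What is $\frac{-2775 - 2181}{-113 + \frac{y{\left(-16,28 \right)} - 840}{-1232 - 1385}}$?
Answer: $\frac{1852836}{42137} \approx 43.972$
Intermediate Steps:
$y{\left(j,P \right)} = \left(-15 + P\right) \left(22 + j\right)$ ($y{\left(j,P \right)} = \left(22 + j\right) \left(-15 + P\right) = \left(-15 + P\right) \left(22 + j\right)$)
$\frac{-2775 - 2181}{-113 + \frac{y{\left(-16,28 \right)} - 840}{-1232 - 1385}} = \frac{-2775 - 2181}{-113 + \frac{\left(-330 - -240 + 22 \cdot 28 + 28 \left(-16\right)\right) - 840}{-1232 - 1385}} = - \frac{4956}{-113 + \frac{\left(-330 + 240 + 616 - 448\right) - 840}{-2617}} = - \frac{4956}{-113 + \left(78 - 840\right) \left(- \frac{1}{2617}\right)} = - \frac{4956}{-113 - - \frac{762}{2617}} = - \frac{4956}{-113 + \frac{762}{2617}} = - \frac{4956}{- \frac{294959}{2617}} = \left(-4956\right) \left(- \frac{2617}{294959}\right) = \frac{1852836}{42137}$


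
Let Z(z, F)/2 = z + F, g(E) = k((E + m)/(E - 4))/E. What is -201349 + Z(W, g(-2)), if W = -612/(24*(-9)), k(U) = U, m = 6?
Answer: -604028/3 ≈ -2.0134e+5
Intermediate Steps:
W = 17/6 (W = -612/(-216) = -612*(-1/216) = 17/6 ≈ 2.8333)
g(E) = (6 + E)/(E*(-4 + E)) (g(E) = ((E + 6)/(E - 4))/E = ((6 + E)/(-4 + E))/E = (6 + E)/(E*(-4 + E)))
Z(z, F) = 2*F + 2*z (Z(z, F) = 2*(z + F) = 2*(F + z) = 2*F + 2*z)
-201349 + Z(W, g(-2)) = -201349 + (2*((6 - 2)/((-2)*(-4 - 2))) + 2*(17/6)) = -201349 + (2*(-½*4/(-6)) + 17/3) = -201349 + (2*(-½*(-⅙)*4) + 17/3) = -201349 + (2*(⅓) + 17/3) = -201349 + (⅔ + 17/3) = -201349 + 19/3 = -604028/3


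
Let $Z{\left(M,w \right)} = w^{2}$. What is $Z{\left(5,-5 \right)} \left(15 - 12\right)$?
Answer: $75$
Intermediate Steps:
$Z{\left(5,-5 \right)} \left(15 - 12\right) = \left(-5\right)^{2} \left(15 - 12\right) = 25 \cdot 3 = 75$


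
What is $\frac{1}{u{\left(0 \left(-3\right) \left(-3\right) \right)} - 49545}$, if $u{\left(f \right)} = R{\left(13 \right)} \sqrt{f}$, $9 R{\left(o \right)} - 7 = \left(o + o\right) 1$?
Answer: $- \frac{1}{49545} \approx -2.0184 \cdot 10^{-5}$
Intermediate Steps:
$R{\left(o \right)} = \frac{7}{9} + \frac{2 o}{9}$ ($R{\left(o \right)} = \frac{7}{9} + \frac{\left(o + o\right) 1}{9} = \frac{7}{9} + \frac{2 o 1}{9} = \frac{7}{9} + \frac{2 o}{9}$)
$u{\left(f \right)} = \frac{11 \sqrt{f}}{3}$ ($u{\left(f \right)} = \left(\frac{7}{9} + \frac{2}{9} \cdot 13\right) \sqrt{f} = \left(\frac{7}{9} + \frac{26}{9}\right) \sqrt{f} = \frac{11 \sqrt{f}}{3}$)
$\frac{1}{u{\left(0 \left(-3\right) \left(-3\right) \right)} - 49545} = \frac{1}{\frac{11 \sqrt{0 \left(-3\right) \left(-3\right)}}{3} - 49545} = \frac{1}{\frac{11 \sqrt{0 \left(-3\right)}}{3} - 49545} = \frac{1}{\frac{11 \sqrt{0}}{3} - 49545} = \frac{1}{\frac{11}{3} \cdot 0 - 49545} = \frac{1}{0 - 49545} = \frac{1}{-49545} = - \frac{1}{49545}$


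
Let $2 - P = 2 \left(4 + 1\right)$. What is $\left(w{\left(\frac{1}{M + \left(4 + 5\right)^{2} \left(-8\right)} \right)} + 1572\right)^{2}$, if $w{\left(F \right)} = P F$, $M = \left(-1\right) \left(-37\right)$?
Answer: $\frac{922560250000}{373321} \approx 2.4712 \cdot 10^{6}$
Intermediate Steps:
$M = 37$
$P = -8$ ($P = 2 - 2 \left(4 + 1\right) = 2 - 2 \cdot 5 = 2 - 10 = -8$)
$w{\left(F \right)} = - 8 F$
$\left(w{\left(\frac{1}{M + \left(4 + 5\right)^{2} \left(-8\right)} \right)} + 1572\right)^{2} = \left(- \frac{8}{37 + \left(4 + 5\right)^{2} \left(-8\right)} + 1572\right)^{2} = \left(- \frac{8}{37 + 9^{2} \left(-8\right)} + 1572\right)^{2} = \left(- \frac{8}{37 + 81 \left(-8\right)} + 1572\right)^{2} = \left(- \frac{8}{37 - 648} + 1572\right)^{2} = \left(- \frac{8}{-611} + 1572\right)^{2} = \left(\left(-8\right) \left(- \frac{1}{611}\right) + 1572\right)^{2} = \left(\frac{8}{611} + 1572\right)^{2} = \left(\frac{960500}{611}\right)^{2} = \frac{922560250000}{373321}$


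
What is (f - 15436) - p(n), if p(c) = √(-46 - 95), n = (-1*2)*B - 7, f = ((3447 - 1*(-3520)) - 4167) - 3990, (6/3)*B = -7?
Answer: -16626 - I*√141 ≈ -16626.0 - 11.874*I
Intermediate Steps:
B = -7/2 (B = (½)*(-7) = -7/2 ≈ -3.5000)
f = -1190 (f = ((3447 + 3520) - 4167) - 3990 = (6967 - 4167) - 3990 = 2800 - 3990 = -1190)
n = 0 (n = -1*2*(-7/2) - 7 = -2*(-7/2) - 7 = 7 - 7 = 0)
p(c) = I*√141 (p(c) = √(-141) = I*√141)
(f - 15436) - p(n) = (-1190 - 15436) - I*√141 = -16626 - I*√141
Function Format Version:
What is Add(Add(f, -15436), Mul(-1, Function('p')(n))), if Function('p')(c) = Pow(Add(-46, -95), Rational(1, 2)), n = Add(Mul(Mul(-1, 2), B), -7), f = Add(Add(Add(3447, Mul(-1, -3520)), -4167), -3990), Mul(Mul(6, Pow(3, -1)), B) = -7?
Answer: Add(-16626, Mul(-1, I, Pow(141, Rational(1, 2)))) ≈ Add(-16626., Mul(-11.874, I))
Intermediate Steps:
B = Rational(-7, 2) (B = Mul(Rational(1, 2), -7) = Rational(-7, 2) ≈ -3.5000)
f = -1190 (f = Add(Add(Add(3447, 3520), -4167), -3990) = Add(Add(6967, -4167), -3990) = Add(2800, -3990) = -1190)
n = 0 (n = Add(Mul(Mul(-1, 2), Rational(-7, 2)), -7) = Add(Mul(-2, Rational(-7, 2)), -7) = Add(7, -7) = 0)
Function('p')(c) = Mul(I, Pow(141, Rational(1, 2))) (Function('p')(c) = Pow(-141, Rational(1, 2)) = Mul(I, Pow(141, Rational(1, 2))))
Add(Add(f, -15436), Mul(-1, Function('p')(n))) = Add(Add(-1190, -15436), Mul(-1, Mul(I, Pow(141, Rational(1, 2))))) = Add(-16626, Mul(-1, I, Pow(141, Rational(1, 2))))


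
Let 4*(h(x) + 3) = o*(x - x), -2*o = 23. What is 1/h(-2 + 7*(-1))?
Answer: -1/3 ≈ -0.33333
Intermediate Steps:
o = -23/2 (o = -1/2*23 = -23/2 ≈ -11.500)
h(x) = -3 (h(x) = -3 + (-23*(x - x)/2)/4 = -3 + (-23/2*0)/4 = -3 + (1/4)*0 = -3 + 0 = -3)
1/h(-2 + 7*(-1)) = 1/(-3) = -1/3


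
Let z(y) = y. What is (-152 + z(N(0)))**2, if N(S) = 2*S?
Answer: 23104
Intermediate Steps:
(-152 + z(N(0)))**2 = (-152 + 2*0)**2 = (-152 + 0)**2 = (-152)**2 = 23104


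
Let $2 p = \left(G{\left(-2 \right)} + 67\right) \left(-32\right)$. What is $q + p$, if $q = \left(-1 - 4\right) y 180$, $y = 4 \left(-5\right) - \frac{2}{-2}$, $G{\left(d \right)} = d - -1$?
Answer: $16044$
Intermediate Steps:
$G{\left(d \right)} = 1 + d$ ($G{\left(d \right)} = d + 1 = 1 + d$)
$y = -19$ ($y = -20 - -1 = -20 + 1 = -19$)
$p = -1056$ ($p = \frac{\left(\left(1 - 2\right) + 67\right) \left(-32\right)}{2} = \frac{\left(-1 + 67\right) \left(-32\right)}{2} = \frac{66 \left(-32\right)}{2} = \frac{1}{2} \left(-2112\right) = -1056$)
$q = 17100$ ($q = \left(-1 - 4\right) \left(-19\right) 180 = \left(-5\right) \left(-19\right) 180 = 95 \cdot 180 = 17100$)
$q + p = 17100 - 1056 = 16044$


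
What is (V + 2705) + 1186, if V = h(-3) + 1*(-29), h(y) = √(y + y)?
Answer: 3862 + I*√6 ≈ 3862.0 + 2.4495*I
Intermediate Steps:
h(y) = √2*√y (h(y) = √(2*y) = √2*√y)
V = -29 + I*√6 (V = √2*√(-3) + 1*(-29) = √2*(I*√3) - 29 = I*√6 - 29 = -29 + I*√6 ≈ -29.0 + 2.4495*I)
(V + 2705) + 1186 = ((-29 + I*√6) + 2705) + 1186 = (2676 + I*√6) + 1186 = 3862 + I*√6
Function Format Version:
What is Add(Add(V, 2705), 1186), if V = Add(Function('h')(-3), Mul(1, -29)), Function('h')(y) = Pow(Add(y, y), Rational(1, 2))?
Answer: Add(3862, Mul(I, Pow(6, Rational(1, 2)))) ≈ Add(3862.0, Mul(2.4495, I))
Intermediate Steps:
Function('h')(y) = Mul(Pow(2, Rational(1, 2)), Pow(y, Rational(1, 2))) (Function('h')(y) = Pow(Mul(2, y), Rational(1, 2)) = Mul(Pow(2, Rational(1, 2)), Pow(y, Rational(1, 2))))
V = Add(-29, Mul(I, Pow(6, Rational(1, 2)))) (V = Add(Mul(Pow(2, Rational(1, 2)), Pow(-3, Rational(1, 2))), Mul(1, -29)) = Add(Mul(Pow(2, Rational(1, 2)), Mul(I, Pow(3, Rational(1, 2)))), -29) = Add(Mul(I, Pow(6, Rational(1, 2))), -29) = Add(-29, Mul(I, Pow(6, Rational(1, 2)))) ≈ Add(-29.000, Mul(2.4495, I)))
Add(Add(V, 2705), 1186) = Add(Add(Add(-29, Mul(I, Pow(6, Rational(1, 2)))), 2705), 1186) = Add(Add(2676, Mul(I, Pow(6, Rational(1, 2)))), 1186) = Add(3862, Mul(I, Pow(6, Rational(1, 2))))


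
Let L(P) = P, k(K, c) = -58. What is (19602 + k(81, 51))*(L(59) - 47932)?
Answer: -935629912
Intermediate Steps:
(19602 + k(81, 51))*(L(59) - 47932) = (19602 - 58)*(59 - 47932) = 19544*(-47873) = -935629912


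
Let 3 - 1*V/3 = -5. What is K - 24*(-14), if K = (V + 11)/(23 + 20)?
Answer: 14483/43 ≈ 336.81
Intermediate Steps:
V = 24 (V = 9 - 3*(-5) = 9 + 15 = 24)
K = 35/43 (K = (24 + 11)/(23 + 20) = 35/43 ≈ 0.81395)
K - 24*(-14) = 35/43 - 24*(-14) = 35/43 + 336 = 14483/43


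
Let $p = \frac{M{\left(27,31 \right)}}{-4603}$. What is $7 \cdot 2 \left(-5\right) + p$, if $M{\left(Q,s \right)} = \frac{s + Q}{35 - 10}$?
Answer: $- \frac{8055308}{115075} \approx -70.0$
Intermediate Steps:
$M{\left(Q,s \right)} = \frac{Q}{25} + \frac{s}{25}$ ($M{\left(Q,s \right)} = \frac{Q + s}{25} = \left(Q + s\right) \frac{1}{25} = \frac{Q}{25} + \frac{s}{25}$)
$p = - \frac{58}{115075}$ ($p = \frac{\frac{1}{25} \cdot 27 + \frac{1}{25} \cdot 31}{-4603} = \left(\frac{27}{25} + \frac{31}{25}\right) \left(- \frac{1}{4603}\right) = \frac{58}{25} \left(- \frac{1}{4603}\right) = - \frac{58}{115075} \approx -0.00050402$)
$7 \cdot 2 \left(-5\right) + p = 7 \cdot 2 \left(-5\right) - \frac{58}{115075} = 7 \left(-10\right) - \frac{58}{115075} = -70 - \frac{58}{115075} = - \frac{8055308}{115075}$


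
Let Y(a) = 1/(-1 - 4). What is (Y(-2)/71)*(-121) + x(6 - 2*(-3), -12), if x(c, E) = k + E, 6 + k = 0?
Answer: -6269/355 ≈ -17.659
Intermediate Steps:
k = -6 (k = -6 + 0 = -6)
Y(a) = -⅕ (Y(a) = 1/(-5) = -⅕)
x(c, E) = -6 + E
(Y(-2)/71)*(-121) + x(6 - 2*(-3), -12) = -⅕/71*(-121) + (-6 - 12) = -⅕*1/71*(-121) - 18 = -1/355*(-121) - 18 = 121/355 - 18 = -6269/355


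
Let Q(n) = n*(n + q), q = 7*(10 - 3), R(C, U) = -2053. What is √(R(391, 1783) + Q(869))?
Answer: √795689 ≈ 892.01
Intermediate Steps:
q = 49 (q = 7*7 = 49)
Q(n) = n*(49 + n) (Q(n) = n*(n + 49) = n*(49 + n))
√(R(391, 1783) + Q(869)) = √(-2053 + 869*(49 + 869)) = √(-2053 + 869*918) = √(-2053 + 797742) = √795689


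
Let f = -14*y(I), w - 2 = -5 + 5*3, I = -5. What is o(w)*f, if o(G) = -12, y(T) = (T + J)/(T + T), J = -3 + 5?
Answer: 252/5 ≈ 50.400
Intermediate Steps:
J = 2
y(T) = (2 + T)/(2*T) (y(T) = (T + 2)/(T + T) = (2 + T)/((2*T)) = (2 + T)*(1/(2*T)) = (2 + T)/(2*T))
w = 12 (w = 2 + (-5 + 5*3) = 2 + (-5 + 15) = 2 + 10 = 12)
f = -21/5 (f = -7*(2 - 5)/(-5) = -7*(-1)*(-3)/5 = -14*3/10 = -21/5 ≈ -4.2000)
o(w)*f = -12*(-21/5) = 252/5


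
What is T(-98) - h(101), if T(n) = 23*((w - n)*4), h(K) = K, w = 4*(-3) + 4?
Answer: 8179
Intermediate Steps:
w = -8 (w = -12 + 4 = -8)
T(n) = -736 - 92*n (T(n) = 23*((-8 - n)*4) = 23*(-32 - 4*n) = -736 - 92*n)
T(-98) - h(101) = (-736 - 92*(-98)) - 1*101 = (-736 + 9016) - 101 = 8280 - 101 = 8179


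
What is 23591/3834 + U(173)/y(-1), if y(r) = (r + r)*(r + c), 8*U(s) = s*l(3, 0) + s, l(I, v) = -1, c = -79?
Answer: 23591/3834 ≈ 6.1531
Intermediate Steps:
U(s) = 0 (U(s) = (s*(-1) + s)/8 = (-s + s)/8 = (⅛)*0 = 0)
y(r) = 2*r*(-79 + r) (y(r) = (r + r)*(r - 79) = (2*r)*(-79 + r) = 2*r*(-79 + r))
23591/3834 + U(173)/y(-1) = 23591/3834 + 0/((2*(-1)*(-79 - 1))) = 23591*(1/3834) + 0/((2*(-1)*(-80))) = 23591/3834 + 0/160 = 23591/3834 + 0*(1/160) = 23591/3834 + 0 = 23591/3834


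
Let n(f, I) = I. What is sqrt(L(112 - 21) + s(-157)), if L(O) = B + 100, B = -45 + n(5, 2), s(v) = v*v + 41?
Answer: sqrt(24747) ≈ 157.31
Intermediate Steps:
s(v) = 41 + v**2 (s(v) = v**2 + 41 = 41 + v**2)
B = -43 (B = -45 + 2 = -43)
L(O) = 57 (L(O) = -43 + 100 = 57)
sqrt(L(112 - 21) + s(-157)) = sqrt(57 + (41 + (-157)**2)) = sqrt(57 + (41 + 24649)) = sqrt(57 + 24690) = sqrt(24747)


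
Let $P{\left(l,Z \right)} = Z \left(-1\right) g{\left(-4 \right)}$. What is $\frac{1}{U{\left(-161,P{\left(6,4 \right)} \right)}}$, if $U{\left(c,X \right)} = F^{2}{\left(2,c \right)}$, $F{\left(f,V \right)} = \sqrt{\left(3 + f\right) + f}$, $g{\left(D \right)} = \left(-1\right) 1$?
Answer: $\frac{1}{7} \approx 0.14286$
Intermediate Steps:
$g{\left(D \right)} = -1$
$F{\left(f,V \right)} = \sqrt{3 + 2 f}$
$P{\left(l,Z \right)} = Z$ ($P{\left(l,Z \right)} = Z \left(-1\right) \left(-1\right) = - Z \left(-1\right) = Z$)
$U{\left(c,X \right)} = 7$ ($U{\left(c,X \right)} = \left(\sqrt{3 + 2 \cdot 2}\right)^{2} = \left(\sqrt{3 + 4}\right)^{2} = \left(\sqrt{7}\right)^{2} = 7$)
$\frac{1}{U{\left(-161,P{\left(6,4 \right)} \right)}} = \frac{1}{7}$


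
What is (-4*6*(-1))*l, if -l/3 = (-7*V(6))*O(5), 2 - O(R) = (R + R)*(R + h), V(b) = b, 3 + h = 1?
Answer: -84672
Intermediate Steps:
h = -2 (h = -3 + 1 = -2)
O(R) = 2 - 2*R*(-2 + R) (O(R) = 2 - (R + R)*(R - 2) = 2 - 2*R*(-2 + R))
l = -3528 (l = -3*(-7*6)*(2 - 2*5² + 4*5) = -(-126)*(2 - 2*25 + 20) = -(-126)*(2 - 50 + 20) = -(-126)*(-28) = -3*1176 = -3528)
(-4*6*(-1))*l = (-4*6*(-1))*(-3528) = -24*(-1)*(-3528) = 24*(-3528) = -84672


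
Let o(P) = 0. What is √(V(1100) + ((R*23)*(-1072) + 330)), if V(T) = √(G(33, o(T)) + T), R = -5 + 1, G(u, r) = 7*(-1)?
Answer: √(98954 + √1093) ≈ 314.62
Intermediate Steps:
G(u, r) = -7
R = -4
V(T) = √(-7 + T)
√(V(1100) + ((R*23)*(-1072) + 330)) = √(√(-7 + 1100) + (-4*23*(-1072) + 330)) = √(√1093 + (-92*(-1072) + 330)) = √(√1093 + (98624 + 330)) = √(√1093 + 98954) = √(98954 + √1093)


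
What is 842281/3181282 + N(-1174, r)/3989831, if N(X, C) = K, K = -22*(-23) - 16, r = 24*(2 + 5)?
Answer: 3362117672691/12692777543342 ≈ 0.26488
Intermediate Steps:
r = 168 (r = 24*7 = 168)
K = 490 (K = 506 - 16 = 490)
N(X, C) = 490
842281/3181282 + N(-1174, r)/3989831 = 842281/3181282 + 490/3989831 = 3362117672691/12692777543342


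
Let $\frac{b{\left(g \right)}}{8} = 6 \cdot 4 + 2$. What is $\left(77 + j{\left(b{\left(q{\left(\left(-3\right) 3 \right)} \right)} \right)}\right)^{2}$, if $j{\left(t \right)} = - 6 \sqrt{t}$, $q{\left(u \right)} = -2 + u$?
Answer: $13417 - 3696 \sqrt{13} \approx 90.882$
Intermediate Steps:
$b{\left(g \right)} = 208$ ($b{\left(g \right)} = 8 \left(6 \cdot 4 + 2\right) = 8 \left(24 + 2\right) = 8 \cdot 26 = 208$)
$\left(77 + j{\left(b{\left(q{\left(\left(-3\right) 3 \right)} \right)} \right)}\right)^{2} = \left(77 - 6 \sqrt{208}\right)^{2} = \left(77 - 6 \cdot 4 \sqrt{13}\right)^{2} = \left(77 - 24 \sqrt{13}\right)^{2}$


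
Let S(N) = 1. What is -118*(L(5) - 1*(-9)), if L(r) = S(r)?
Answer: -1180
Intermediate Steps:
L(r) = 1
-118*(L(5) - 1*(-9)) = -118*(1 - 1*(-9)) = -118*(1 + 9) = -118*10 = -1180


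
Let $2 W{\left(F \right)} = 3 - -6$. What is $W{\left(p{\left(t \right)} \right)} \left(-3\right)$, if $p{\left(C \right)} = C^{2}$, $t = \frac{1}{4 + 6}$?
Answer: $- \frac{27}{2} \approx -13.5$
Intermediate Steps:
$t = \frac{1}{10} \approx 0.1$
$W{\left(F \right)} = \frac{9}{2}$ ($W{\left(F \right)} = \frac{3 - -6}{2} = \frac{3 + 6}{2} = \frac{1}{2} \cdot 9 = \frac{9}{2}$)
$W{\left(p{\left(t \right)} \right)} \left(-3\right) = \frac{9}{2} \left(-3\right) = - \frac{27}{2}$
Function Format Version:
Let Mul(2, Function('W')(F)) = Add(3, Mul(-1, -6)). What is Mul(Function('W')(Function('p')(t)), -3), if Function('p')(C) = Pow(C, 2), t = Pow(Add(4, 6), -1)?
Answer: Rational(-27, 2) ≈ -13.500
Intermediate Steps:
t = Rational(1, 10) (t = Pow(10, -1) = Rational(1, 10) ≈ 0.10000)
Function('W')(F) = Rational(9, 2) (Function('W')(F) = Mul(Rational(1, 2), Add(3, Mul(-1, -6))) = Mul(Rational(1, 2), Add(3, 6)) = Mul(Rational(1, 2), 9) = Rational(9, 2))
Mul(Function('W')(Function('p')(t)), -3) = Mul(Rational(9, 2), -3) = Rational(-27, 2)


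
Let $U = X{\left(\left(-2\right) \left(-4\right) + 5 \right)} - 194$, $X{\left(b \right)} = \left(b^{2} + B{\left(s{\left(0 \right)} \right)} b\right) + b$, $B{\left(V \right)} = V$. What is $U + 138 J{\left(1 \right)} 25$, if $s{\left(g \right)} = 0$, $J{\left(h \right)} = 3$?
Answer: $10338$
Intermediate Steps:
$X{\left(b \right)} = b + b^{2}$ ($X{\left(b \right)} = \left(b^{2} + 0 b\right) + b = \left(b^{2} + 0\right) + b = b^{2} + b = b + b^{2}$)
$U = -12$ ($U = \left(\left(-2\right) \left(-4\right) + 5\right) \left(1 + \left(\left(-2\right) \left(-4\right) + 5\right)\right) - 194 = \left(8 + 5\right) \left(1 + \left(8 + 5\right)\right) - 194 = 13 \left(1 + 13\right) - 194 = 13 \cdot 14 - 194 = 182 - 194 = -12$)
$U + 138 J{\left(1 \right)} 25 = -12 + 138 \cdot 3 \cdot 25 = -12 + 138 \cdot 75 = -12 + 10350 = 10338$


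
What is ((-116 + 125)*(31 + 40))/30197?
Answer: 639/30197 ≈ 0.021161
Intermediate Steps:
((-116 + 125)*(31 + 40))/30197 = (9*71)*(1/30197) = 639*(1/30197) = 639/30197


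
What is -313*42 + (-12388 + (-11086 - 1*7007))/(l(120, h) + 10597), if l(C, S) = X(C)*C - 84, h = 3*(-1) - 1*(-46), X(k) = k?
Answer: -327536779/24913 ≈ -13147.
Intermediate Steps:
h = 43 (h = -3 + 46 = 43)
l(C, S) = -84 + C² (l(C, S) = C*C - 84 = C² - 84 = -84 + C²)
-313*42 + (-12388 + (-11086 - 1*7007))/(l(120, h) + 10597) = -313*42 + (-12388 + (-11086 - 1*7007))/((-84 + 120²) + 10597) = -13146 + (-12388 + (-11086 - 7007))/((-84 + 14400) + 10597) = -13146 + (-12388 - 18093)/(14316 + 10597) = -13146 - 30481/24913 = -327536779/24913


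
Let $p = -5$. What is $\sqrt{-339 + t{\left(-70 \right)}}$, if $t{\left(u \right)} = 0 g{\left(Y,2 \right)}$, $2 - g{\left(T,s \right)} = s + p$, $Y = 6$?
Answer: $i \sqrt{339} \approx 18.412 i$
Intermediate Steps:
$g{\left(T,s \right)} = 7 - s$ ($g{\left(T,s \right)} = 2 - \left(s - 5\right) = 2 - \left(-5 + s\right) = 7 - s$)
$t{\left(u \right)} = 0$ ($t{\left(u \right)} = 0 \left(7 - 2\right) = 0 \cdot 5 = 0$)
$\sqrt{-339 + t{\left(-70 \right)}} = \sqrt{-339 + 0} = \sqrt{-339} = i \sqrt{339}$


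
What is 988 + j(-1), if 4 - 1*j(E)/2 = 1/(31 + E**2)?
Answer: 15935/16 ≈ 995.94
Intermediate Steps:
j(E) = 8 - 2/(31 + E**2)
988 + j(-1) = 988 + 2*(123 + 4*(-1)**2)/(31 + (-1)**2) = 988 + 2*(123 + 4*1)/(31 + 1) = 988 + 2*(123 + 4)/32 = 988 + 2*(1/32)*127 = 988 + 127/16 = 15935/16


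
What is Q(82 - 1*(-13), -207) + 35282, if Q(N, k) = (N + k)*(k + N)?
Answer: 47826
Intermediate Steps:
Q(N, k) = (N + k)² (Q(N, k) = (N + k)*(N + k) = (N + k)²)
Q(82 - 1*(-13), -207) + 35282 = ((82 - 1*(-13)) - 207)² + 35282 = ((82 + 13) - 207)² + 35282 = (95 - 207)² + 35282 = (-112)² + 35282 = 12544 + 35282 = 47826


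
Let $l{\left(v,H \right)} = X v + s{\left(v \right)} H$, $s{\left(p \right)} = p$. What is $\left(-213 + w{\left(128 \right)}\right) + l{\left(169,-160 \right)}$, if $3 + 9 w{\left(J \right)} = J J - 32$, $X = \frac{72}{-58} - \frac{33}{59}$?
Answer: $- \frac{396382009}{15399} \approx -25741.0$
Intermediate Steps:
$X = - \frac{3081}{1711}$ ($X = 72 \left(- \frac{1}{58}\right) - \frac{33}{59} = - \frac{36}{29} - \frac{33}{59} = - \frac{3081}{1711} \approx -1.8007$)
$w{\left(J \right)} = - \frac{35}{9} + \frac{J^{2}}{9}$ ($w{\left(J \right)} = - \frac{1}{3} + \frac{J J - 32}{9} = - \frac{1}{3} + \frac{J^{2} - 32}{9} = - \frac{1}{3} + \frac{-32 + J^{2}}{9} = - \frac{1}{3} + \left(- \frac{32}{9} + \frac{J^{2}}{9}\right) = - \frac{35}{9} + \frac{J^{2}}{9}$)
$l{\left(v,H \right)} = - \frac{3081 v}{1711} + H v$ ($l{\left(v,H \right)} = - \frac{3081 v}{1711} + v H = - \frac{3081 v}{1711} + H v$)
$\left(-213 + w{\left(128 \right)}\right) + l{\left(169,-160 \right)} = \left(-213 - \left(\frac{35}{9} - \frac{128^{2}}{9}\right)\right) + \frac{1}{1711} \cdot 169 \left(-3081 + 1711 \left(-160\right)\right) = \left(-213 + \left(- \frac{35}{9} + \frac{1}{9} \cdot 16384\right)\right) + \frac{1}{1711} \cdot 169 \left(-3081 - 273760\right) = \left(-213 + \left(- \frac{35}{9} + \frac{16384}{9}\right)\right) + \frac{1}{1711} \cdot 169 \left(-276841\right) = \left(-213 + \frac{16349}{9}\right) - \frac{46786129}{1711} = \frac{14432}{9} - \frac{46786129}{1711} = - \frac{396382009}{15399}$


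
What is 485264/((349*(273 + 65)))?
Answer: 18664/4537 ≈ 4.1137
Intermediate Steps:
485264/((349*(273 + 65))) = 485264/((349*338)) = 485264/117962 = 485264*(1/117962) = 18664/4537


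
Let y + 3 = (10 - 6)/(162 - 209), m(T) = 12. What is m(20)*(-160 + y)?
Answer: -91980/47 ≈ -1957.0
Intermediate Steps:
y = -145/47 (y = -3 + (10 - 6)/(162 - 209) = -3 + 4/(-47) = -3 + 4*(-1/47) = -3 - 4/47 = -145/47 ≈ -3.0851)
m(20)*(-160 + y) = 12*(-160 - 145/47) = 12*(-7665/47) = -91980/47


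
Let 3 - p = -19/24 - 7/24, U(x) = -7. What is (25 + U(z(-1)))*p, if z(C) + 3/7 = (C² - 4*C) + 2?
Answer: 147/2 ≈ 73.500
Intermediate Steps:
z(C) = 11/7 + C² - 4*C (z(C) = -3/7 + ((C² - 4*C) + 2) = -3/7 + (2 + C² - 4*C) = 11/7 + C² - 4*C)
p = 49/12 (p = 3 - (-19/24 - 7/24) = 3 - 1*(-13/12) = 3 + 13/12 = 49/12 ≈ 4.0833)
(25 + U(z(-1)))*p = (25 - 7)*(49/12) = 18*(49/12) = 147/2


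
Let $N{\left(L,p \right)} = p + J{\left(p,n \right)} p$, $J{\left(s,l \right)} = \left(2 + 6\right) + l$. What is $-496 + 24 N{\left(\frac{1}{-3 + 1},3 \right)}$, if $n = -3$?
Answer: $-64$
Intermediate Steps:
$J{\left(s,l \right)} = 8 + l$
$N{\left(L,p \right)} = 6 p$ ($N{\left(L,p \right)} = p + \left(8 - 3\right) p = p + 5 p = 6 p$)
$-496 + 24 N{\left(\frac{1}{-3 + 1},3 \right)} = -496 + 24 \cdot 6 \cdot 3 = -496 + 24 \cdot 18 = -496 + 432 = -64$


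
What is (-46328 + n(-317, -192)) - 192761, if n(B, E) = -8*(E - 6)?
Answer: -237505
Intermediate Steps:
n(B, E) = 48 - 8*E (n(B, E) = -8*(-6 + E) = 48 - 8*E)
(-46328 + n(-317, -192)) - 192761 = (-46328 + (48 - 8*(-192))) - 192761 = (-46328 + (48 + 1536)) - 192761 = (-46328 + 1584) - 192761 = -44744 - 192761 = -237505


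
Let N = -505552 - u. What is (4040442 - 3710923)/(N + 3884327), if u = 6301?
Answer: 329519/3372474 ≈ 0.097708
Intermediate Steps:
N = -511853 (N = -505552 - 1*6301 = -505552 - 6301 = -511853)
(4040442 - 3710923)/(N + 3884327) = (4040442 - 3710923)/(-511853 + 3884327) = 329519/3372474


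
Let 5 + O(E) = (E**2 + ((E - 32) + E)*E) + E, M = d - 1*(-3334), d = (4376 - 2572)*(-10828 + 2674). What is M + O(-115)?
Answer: -14663247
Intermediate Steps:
d = -14709816 (d = 1804*(-8154) = -14709816)
M = -14706482 (M = -14709816 - 1*(-3334) = -14709816 + 3334 = -14706482)
O(E) = -5 + E + E**2 + E*(-32 + 2*E) (O(E) = -5 + ((E**2 + ((E - 32) + E)*E) + E) = -5 + ((E**2 + ((-32 + E) + E)*E) + E) = -5 + ((E**2 + (-32 + 2*E)*E) + E) = -5 + ((E**2 + E*(-32 + 2*E)) + E) = -5 + (E + E**2 + E*(-32 + 2*E)) = -5 + E + E**2 + E*(-32 + 2*E))
M + O(-115) = -14706482 + (-5 - 31*(-115) + 3*(-115)**2) = -14706482 + (-5 + 3565 + 3*13225) = -14706482 + (-5 + 3565 + 39675) = -14706482 + 43235 = -14663247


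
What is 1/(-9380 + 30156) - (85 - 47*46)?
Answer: 43151753/20776 ≈ 2077.0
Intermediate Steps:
1/(-9380 + 30156) - (85 - 47*46) = 1/20776 - (85 - 2162) = 1/20776 - 1*(-2077) = 1/20776 + 2077 = 43151753/20776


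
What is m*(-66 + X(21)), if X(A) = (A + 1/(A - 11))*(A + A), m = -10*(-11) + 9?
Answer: 488019/5 ≈ 97604.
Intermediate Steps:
m = 119 (m = 110 + 9 = 119)
X(A) = 2*A*(A + 1/(-11 + A)) (X(A) = (A + 1/(-11 + A))*(2*A) = 2*A*(A + 1/(-11 + A)))
m*(-66 + X(21)) = 119*(-66 + 2*21*(1 + 21² - 11*21)/(-11 + 21)) = 119*(-66 + 2*21*(1 + 441 - 231)/10) = 119*(-66 + 2*21*(⅒)*211) = 119*(-66 + 4431/5) = 119*(4101/5) = 488019/5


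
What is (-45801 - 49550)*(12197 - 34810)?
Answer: 2156172163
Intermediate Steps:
(-45801 - 49550)*(12197 - 34810) = -95351*(-22613) = 2156172163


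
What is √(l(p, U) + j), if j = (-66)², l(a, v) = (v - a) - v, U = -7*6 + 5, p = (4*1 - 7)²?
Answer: 3*√483 ≈ 65.932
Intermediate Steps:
p = 9 (p = (4 - 7)² = (-3)² = 9)
U = -37 (U = -42 + 5 = -37)
l(a, v) = -a
j = 4356
√(l(p, U) + j) = √(-1*9 + 4356) = √(-9 + 4356) = √4347 = 3*√483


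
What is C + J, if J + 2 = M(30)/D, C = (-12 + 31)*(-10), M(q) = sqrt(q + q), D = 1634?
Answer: -192 + sqrt(15)/817 ≈ -192.00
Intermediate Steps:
M(q) = sqrt(2)*sqrt(q) (M(q) = sqrt(2*q) = sqrt(2)*sqrt(q))
C = -190 (C = 19*(-10) = -190)
J = -2 + sqrt(15)/817 (J = -2 + (sqrt(2)*sqrt(30))/1634 = -2 + (2*sqrt(15))*(1/1634) = -2 + sqrt(15)/817 ≈ -1.9953)
C + J = -190 + (-2 + sqrt(15)/817) = -192 + sqrt(15)/817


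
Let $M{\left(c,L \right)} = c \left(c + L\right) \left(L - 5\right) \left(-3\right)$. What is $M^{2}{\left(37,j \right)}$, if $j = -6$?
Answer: $1432698201$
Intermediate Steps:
$M{\left(c,L \right)} = - 3 c \left(-5 + L\right) \left(L + c\right)$ ($M{\left(c,L \right)} = c \left(L + c\right) \left(-5 + L\right) \left(-3\right) = c \left(-5 + L\right) \left(L + c\right) \left(-3\right) = - 3 c \left(-5 + L\right) \left(L + c\right)$)
$M^{2}{\left(37,j \right)} = \left(3 \cdot 37 \left(- \left(-6\right)^{2} + 5 \left(-6\right) + 5 \cdot 37 - \left(-6\right) 37\right)\right)^{2} = \left(3 \cdot 37 \left(\left(-1\right) 36 - 30 + 185 + 222\right)\right)^{2} = \left(3 \cdot 37 \left(-36 - 30 + 185 + 222\right)\right)^{2} = \left(3 \cdot 37 \cdot 341\right)^{2} = 37851^{2} = 1432698201$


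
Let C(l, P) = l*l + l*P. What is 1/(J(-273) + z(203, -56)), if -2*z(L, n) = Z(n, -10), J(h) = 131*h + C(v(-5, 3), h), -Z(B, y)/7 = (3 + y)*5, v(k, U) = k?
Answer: -2/68991 ≈ -2.8989e-5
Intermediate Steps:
Z(B, y) = -105 - 35*y (Z(B, y) = -7*(3 + y)*5 = -7*(15 + 5*y) = -105 - 35*y)
C(l, P) = l**2 + P*l
J(h) = 25 + 126*h (J(h) = 131*h - 5*(h - 5) = 131*h - 5*(-5 + h) = 131*h + (25 - 5*h) = 25 + 126*h)
z(L, n) = -245/2 (z(L, n) = -(-105 - 35*(-10))/2 = -(-105 + 350)/2 = -1/2*245 = -245/2)
1/(J(-273) + z(203, -56)) = 1/((25 + 126*(-273)) - 245/2) = 1/((25 - 34398) - 245/2) = 1/(-34373 - 245/2) = 1/(-68991/2) = -2/68991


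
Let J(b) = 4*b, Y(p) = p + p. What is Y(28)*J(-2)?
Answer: -448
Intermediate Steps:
Y(p) = 2*p
Y(28)*J(-2) = (2*28)*(4*(-2)) = 56*(-8) = -448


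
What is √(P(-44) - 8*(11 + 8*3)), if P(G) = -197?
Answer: 3*I*√53 ≈ 21.84*I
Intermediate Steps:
√(P(-44) - 8*(11 + 8*3)) = √(-197 - 8*(11 + 8*3)) = √(-197 - 8*(11 + 24)) = √(-197 - 8*35) = √(-197 - 280) = √(-477) = 3*I*√53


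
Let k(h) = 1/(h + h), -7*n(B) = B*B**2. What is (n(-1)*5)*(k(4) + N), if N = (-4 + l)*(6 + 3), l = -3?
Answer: -2515/56 ≈ -44.911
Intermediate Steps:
N = -63 (N = (-4 - 3)*(6 + 3) = -7*9 = -63)
n(B) = -B**3/7 (n(B) = -B*B**2/7 = -B**3/7)
k(h) = 1/(2*h)
(n(-1)*5)*(k(4) + N) = (-1/7*(-1)**3*5)*((1/2)/4 - 63) = (-1/7*(-1)*5)*((1/2)*(1/4) - 63) = ((1/7)*5)*(1/8 - 63) = (5/7)*(-503/8) = -2515/56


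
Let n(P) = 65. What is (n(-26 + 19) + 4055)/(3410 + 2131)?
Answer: 4120/5541 ≈ 0.74355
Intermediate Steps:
(n(-26 + 19) + 4055)/(3410 + 2131) = (65 + 4055)/(3410 + 2131) = 4120/5541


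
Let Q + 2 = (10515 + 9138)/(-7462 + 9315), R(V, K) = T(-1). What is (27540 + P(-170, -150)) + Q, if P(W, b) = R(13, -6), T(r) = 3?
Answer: 51053126/1853 ≈ 27552.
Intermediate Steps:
R(V, K) = 3
P(W, b) = 3
Q = 15947/1853 (Q = -2 + (10515 + 9138)/(-7462 + 9315) = -2 + 19653/1853 = 15947/1853 ≈ 8.6060)
(27540 + P(-170, -150)) + Q = (27540 + 3) + 15947/1853 = 27543 + 15947/1853 = 51053126/1853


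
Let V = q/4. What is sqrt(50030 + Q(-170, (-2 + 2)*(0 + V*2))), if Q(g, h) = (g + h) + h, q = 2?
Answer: 6*sqrt(1385) ≈ 223.29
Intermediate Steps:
V = 1/2 (V = 2/4 = 2*(1/4) = 1/2 ≈ 0.50000)
Q(g, h) = g + 2*h
sqrt(50030 + Q(-170, (-2 + 2)*(0 + V*2))) = sqrt(50030 + (-170 + 2*((-2 + 2)*(0 + (1/2)*2)))) = sqrt(50030 + (-170 + 2*(0*(0 + 1)))) = sqrt(50030 + (-170 + 2*(0*1))) = sqrt(50030 + (-170 + 2*0)) = sqrt(50030 + (-170 + 0)) = sqrt(50030 - 170) = sqrt(49860) = 6*sqrt(1385)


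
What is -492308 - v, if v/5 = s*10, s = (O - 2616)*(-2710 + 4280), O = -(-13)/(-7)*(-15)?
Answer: 1418738344/7 ≈ 2.0268e+8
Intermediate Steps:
O = 195/7 (O = -(-13)*(-1)/7*(-15) = -13*⅐*(-15) = -13/7*(-15) = 195/7 ≈ 27.857)
s = -28443690/7 (s = (195/7 - 2616)*(-2710 + 4280) = -18117/7*1570 = -28443690/7 ≈ -4.0634e+6)
v = -1422184500/7 (v = 5*(-28443690/7*10) = 5*(-284436900/7) = -1422184500/7 ≈ -2.0317e+8)
-492308 - v = -492308 - 1*(-1422184500/7) = -492308 + 1422184500/7 = 1418738344/7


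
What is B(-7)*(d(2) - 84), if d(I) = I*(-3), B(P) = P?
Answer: 630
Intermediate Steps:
d(I) = -3*I
B(-7)*(d(2) - 84) = -7*(-3*2 - 84) = -7*(-6 - 84) = -7*(-90) = 630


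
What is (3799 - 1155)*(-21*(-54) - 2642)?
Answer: -3987152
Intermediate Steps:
(3799 - 1155)*(-21*(-54) - 2642) = 2644*(1134 - 2642) = 2644*(-1508) = -3987152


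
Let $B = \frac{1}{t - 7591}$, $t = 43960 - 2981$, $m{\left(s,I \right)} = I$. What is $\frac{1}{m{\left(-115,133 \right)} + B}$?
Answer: $\frac{33388}{4440605} \approx 0.0075188$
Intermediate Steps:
$t = 40979$
$B = \frac{1}{33388}$ ($B = \frac{1}{40979 - 7591} = \frac{1}{33388} \approx 2.9951 \cdot 10^{-5}$)
$\frac{1}{m{\left(-115,133 \right)} + B} = \frac{1}{133 + \frac{1}{33388}} = \frac{1}{\frac{4440605}{33388}} = \frac{33388}{4440605}$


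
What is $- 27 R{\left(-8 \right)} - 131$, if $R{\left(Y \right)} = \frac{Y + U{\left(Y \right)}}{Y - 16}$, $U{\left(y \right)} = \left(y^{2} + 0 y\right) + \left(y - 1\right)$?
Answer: $- \frac{625}{8} \approx -78.125$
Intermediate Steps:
$U{\left(y \right)} = -1 + y + y^{2}$ ($U{\left(y \right)} = \left(y^{2} + 0\right) + \left(y - 1\right) = y^{2} + \left(-1 + y\right) = -1 + y + y^{2}$)
$R{\left(Y \right)} = \frac{-1 + Y^{2} + 2 Y}{-16 + Y}$ ($R{\left(Y \right)} = \frac{Y + \left(-1 + Y + Y^{2}\right)}{Y - 16} = \frac{-1 + Y^{2} + 2 Y}{-16 + Y}$)
$- 27 R{\left(-8 \right)} - 131 = - 27 \frac{-1 + \left(-8\right)^{2} + 2 \left(-8\right)}{-16 - 8} - 131 = - 27 \frac{-1 + 64 - 16}{-24} - 131 = - 27 \left(\left(- \frac{1}{24}\right) 47\right) - 131 = \left(-27\right) \left(- \frac{47}{24}\right) - 131 = \frac{423}{8} - 131 = - \frac{625}{8}$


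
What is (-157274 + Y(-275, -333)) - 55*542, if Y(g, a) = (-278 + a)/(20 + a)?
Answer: -58556681/313 ≈ -1.8708e+5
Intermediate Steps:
Y(g, a) = (-278 + a)/(20 + a)
(-157274 + Y(-275, -333)) - 55*542 = (-157274 + (-278 - 333)/(20 - 333)) - 55*542 = (-157274 - 611/(-313)) - 29810 = (-157274 - 1/313*(-611)) - 29810 = (-157274 + 611/313) - 29810 = -49226151/313 - 29810 = -58556681/313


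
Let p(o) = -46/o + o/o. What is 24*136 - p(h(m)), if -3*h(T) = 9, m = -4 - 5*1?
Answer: 9743/3 ≈ 3247.7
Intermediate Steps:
m = -9 (m = -4 - 5 = -9)
h(T) = -3 (h(T) = -⅓*9 = -3)
p(o) = 1 - 46/o (p(o) = -46/o + 1 = 1 - 46/o)
24*136 - p(h(m)) = 24*136 - (-46 - 3)/(-3) = 3264 - (-1)*(-49)/3 = 3264 - 1*49/3 = 3264 - 49/3 = 9743/3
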